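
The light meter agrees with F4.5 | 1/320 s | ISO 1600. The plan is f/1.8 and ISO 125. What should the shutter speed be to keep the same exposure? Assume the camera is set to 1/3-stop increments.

Aperture: f/4.5 → f/4 → f/3.5 → f/3.2 → f/2.8 → f/2.5 → f/2.2 → f/2 → f/1.8 — 2 2/3 stops wider (brighter).
ISO: 1600 → 1250 → 1000 → 800 → 640 → 500 → 400 → 320 → 250 → 200 → 160 → 125 — 3 2/3 stops lower (darker).
Net change so far: 1 stop darker. Offset with the shutter speed: 1/320 → 1/250 → 1/200 → 1/160.

1/160s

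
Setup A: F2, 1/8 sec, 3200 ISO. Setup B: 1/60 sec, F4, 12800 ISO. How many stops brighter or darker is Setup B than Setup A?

Aperture: f/2 → f/2.8 → f/4 — 2 stops smaller aperture (darker).
Shutter speed: 1/8 → 1/15 → 1/30 → 1/60 — 3 stops shorter (darker).
ISO: 3200 → 6400 → 12800 — 2 stops raised (brighter).
Net: −2 −3 +2 = −3 stops.

3 stops darker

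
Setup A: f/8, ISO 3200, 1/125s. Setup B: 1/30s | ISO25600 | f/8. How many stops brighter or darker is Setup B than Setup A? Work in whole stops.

Aperture: unchanged.
Shutter speed: 1/125 → 1/60 → 1/30 — 2 stops longer (brighter).
ISO: 3200 → 6400 → 12800 → 25600 — 3 stops raised (brighter).
Net: +2 +3 = +5 stops.

5 stops brighter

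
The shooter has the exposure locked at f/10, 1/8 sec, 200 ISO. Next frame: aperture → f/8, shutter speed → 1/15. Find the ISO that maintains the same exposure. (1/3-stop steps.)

Aperture: f/10 → f/9 → f/8 — 2/3 stop larger aperture (brighter).
Shutter speed: 1/8 → 1/10 → 1/13 → 1/15 — 1 stop shorter (darker).
Net change so far: 1/3 stop darker. Offset with the ISO: 200 → 250.

ISO 250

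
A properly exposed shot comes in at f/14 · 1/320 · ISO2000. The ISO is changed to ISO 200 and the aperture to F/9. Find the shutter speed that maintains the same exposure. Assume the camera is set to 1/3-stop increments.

1/80s

ISO: 2000 → 1600 → 1250 → 1000 → 800 → 640 → 500 → 400 → 320 → 250 → 200 — 3 1/3 stops dropped (darker).
Aperture: f/14 → f/13 → f/11 → f/10 → f/9 — 1 1/3 stops opened up (brighter).
Net change so far: 2 stops darker. Offset with the shutter speed: 1/320 → 1/250 → 1/200 → 1/160 → 1/125 → 1/100 → 1/80.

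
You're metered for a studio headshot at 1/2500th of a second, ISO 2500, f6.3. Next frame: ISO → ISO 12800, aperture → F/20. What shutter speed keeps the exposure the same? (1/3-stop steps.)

1/1250s

ISO: 2500 → 3200 → 4000 → 5000 → 6400 → 8000 → 10000 → 12800 — 2 1/3 stops higher (brighter).
Aperture: f/6.3 → f/7.1 → f/8 → f/9 → f/10 → f/11 → f/13 → f/14 → f/16 → f/18 → f/20 — 3 1/3 stops smaller aperture (darker).
Net change so far: 1 stop darker. Offset with the shutter speed: 1/2500 → 1/2000 → 1/1600 → 1/1250.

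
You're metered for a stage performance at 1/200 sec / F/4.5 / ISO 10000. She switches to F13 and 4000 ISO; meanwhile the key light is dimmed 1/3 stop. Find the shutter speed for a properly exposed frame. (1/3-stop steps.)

1/8s

Scene light: 1/3 stop darker.
Aperture: f/4.5 → f/5 → f/5.6 → f/6.3 → f/7.1 → f/8 → f/9 → f/10 → f/11 → f/13 — 3 stops stopped down (darker).
ISO: 10000 → 8000 → 6400 → 5000 → 4000 — 1 1/3 stops dropped (darker).
Net so far: 4 2/3 stops darker. Shutter speed: 1/200 → 1/160 → 1/125 → 1/100 → 1/80 → 1/60 → 1/50 → 1/40 → 1/30 → 1/25 → 1/20 → 1/15 → 1/13 → 1/10 → 1/8.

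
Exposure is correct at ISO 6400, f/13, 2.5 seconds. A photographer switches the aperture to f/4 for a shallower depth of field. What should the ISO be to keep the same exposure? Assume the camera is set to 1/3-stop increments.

ISO 640

Aperture: f/13 → f/11 → f/10 → f/9 → f/8 → f/7.1 → f/6.3 → f/5.6 → f/5 → f/4.5 → f/4 — 3 1/3 stops wider (brighter).
Need 3 1/3 stops darker from the ISO: 6400 → 5000 → 4000 → 3200 → 2500 → 2000 → 1600 → 1250 → 1000 → 800 → 640.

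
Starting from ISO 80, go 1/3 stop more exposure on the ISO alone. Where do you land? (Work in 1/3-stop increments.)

ISO: 80 → 100 — 1/3 stop raised (brighter).

ISO 100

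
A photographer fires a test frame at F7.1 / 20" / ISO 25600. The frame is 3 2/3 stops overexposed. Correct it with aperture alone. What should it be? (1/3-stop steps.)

Overexposed by 3 2/3 stops → need 3 2/3 stops darker.
Aperture: f/7.1 → f/8 → f/9 → f/10 → f/11 → f/13 → f/14 → f/16 → f/18 → f/20 → f/22 → f/25.

f/25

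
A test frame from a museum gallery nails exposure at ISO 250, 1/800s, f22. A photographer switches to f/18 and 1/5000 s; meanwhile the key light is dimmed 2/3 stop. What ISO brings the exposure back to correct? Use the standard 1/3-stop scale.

ISO 1600

Scene light: 2/3 stop darker.
Aperture: f/22 → f/20 → f/18 — 2/3 stop larger aperture (brighter).
Shutter speed: 1/800 → 1/1000 → 1/1250 → 1/1600 → 1/2000 → 1/2500 → 1/3200 → 1/4000 → 1/5000 — 2 2/3 stops shorter (darker).
Net so far: 2 2/3 stops darker. ISO: 250 → 320 → 400 → 500 → 640 → 800 → 1000 → 1250 → 1600.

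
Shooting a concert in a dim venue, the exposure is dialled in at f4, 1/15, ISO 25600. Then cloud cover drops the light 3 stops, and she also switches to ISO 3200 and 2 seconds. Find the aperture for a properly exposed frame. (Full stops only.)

Scene light: 3 stops darker.
ISO: 25600 → 12800 → 6400 → 3200 — 3 stops dropped (darker).
Shutter speed: 1/15 → 1/8 → 1/4 → 1/2 → 1 → 2 — 5 stops slower (brighter).
Net so far: 1 stop darker. Aperture: f/4 → f/2.8.

f/2.8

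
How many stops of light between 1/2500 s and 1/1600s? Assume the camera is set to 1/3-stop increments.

2/3 stop

1/2500 → 1/2000 → 1/1600 — count the steps: 2 third-stops = 2/3 stop.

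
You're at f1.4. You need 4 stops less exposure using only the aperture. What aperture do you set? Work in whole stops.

Aperture: f/1.4 → f/2 → f/2.8 → f/4 → f/5.6 — 4 stops smaller aperture (darker).

f/5.6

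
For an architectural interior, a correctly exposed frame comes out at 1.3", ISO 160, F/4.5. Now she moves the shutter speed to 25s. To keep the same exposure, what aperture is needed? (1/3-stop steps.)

f/20

Shutter speed: 1.3 → 1.6 → 2 → 2.5 → 3.2 → 4 → 5 → 6 → 8 → 10 → 13 → 15 → 20 → 25 — 4 1/3 stops longer (brighter).
Need 4 1/3 stops darker from the aperture: f/4.5 → f/5 → f/5.6 → f/6.3 → f/7.1 → f/8 → f/9 → f/10 → f/11 → f/13 → f/14 → f/16 → f/18 → f/20.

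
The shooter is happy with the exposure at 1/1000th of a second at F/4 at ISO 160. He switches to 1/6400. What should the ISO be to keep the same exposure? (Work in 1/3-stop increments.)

Shutter speed: 1/1000 → 1/1250 → 1/1600 → 1/2000 → 1/2500 → 1/3200 → 1/4000 → 1/5000 → 1/6400 — 2 2/3 stops faster (darker).
Need 2 2/3 stops brighter from the ISO: 160 → 200 → 250 → 320 → 400 → 500 → 640 → 800 → 1000.

ISO 1000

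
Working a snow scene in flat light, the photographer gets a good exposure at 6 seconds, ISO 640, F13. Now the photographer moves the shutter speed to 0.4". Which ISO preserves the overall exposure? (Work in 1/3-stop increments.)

ISO 10000

Shutter speed: 6 → 5 → 4 → 3.2 → 2.5 → 2 → 1.6 → 1.3 → 1 → 0.8 → 0.6 → 0.5 → 0.4 — 4 stops shorter (darker).
Need 4 stops brighter from the ISO: 640 → 800 → 1000 → 1250 → 1600 → 2000 → 2500 → 3200 → 4000 → 5000 → 6400 → 8000 → 10000.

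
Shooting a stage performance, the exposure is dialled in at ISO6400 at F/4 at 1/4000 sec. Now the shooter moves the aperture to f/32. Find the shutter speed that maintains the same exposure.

1/60s

Aperture: f/4 → f/5.6 → f/8 → f/11 → f/16 → f/22 → f/32 — 6 stops stopped down (darker).
Need 6 stops brighter from the shutter speed: 1/4000 → 1/2000 → 1/1000 → 1/500 → 1/250 → 1/125 → 1/60.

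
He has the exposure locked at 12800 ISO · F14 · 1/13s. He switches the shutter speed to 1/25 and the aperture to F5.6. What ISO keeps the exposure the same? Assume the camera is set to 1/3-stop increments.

ISO 4000

Shutter speed: 1/13 → 1/15 → 1/20 → 1/25 — 1 stop faster (darker).
Aperture: f/14 → f/13 → f/11 → f/10 → f/9 → f/8 → f/7.1 → f/6.3 → f/5.6 — 2 2/3 stops larger aperture (brighter).
Net change so far: 1 2/3 stops brighter. Offset with the ISO: 12800 → 10000 → 8000 → 6400 → 5000 → 4000.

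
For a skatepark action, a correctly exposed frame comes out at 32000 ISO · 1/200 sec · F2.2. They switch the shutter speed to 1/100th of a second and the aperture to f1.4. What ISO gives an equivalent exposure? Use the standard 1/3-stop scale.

Shutter speed: 1/200 → 1/160 → 1/125 → 1/100 — 1 stop longer (brighter).
Aperture: f/2.2 → f/2 → f/1.8 → f/1.6 → f/1.4 — 1 1/3 stops wider (brighter).
Net change so far: 2 1/3 stops brighter. Offset with the ISO: 32000 → 25600 → 20000 → 16000 → 12800 → 10000 → 8000 → 6400.

ISO 6400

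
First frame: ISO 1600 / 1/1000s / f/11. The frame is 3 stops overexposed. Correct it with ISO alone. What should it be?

ISO 200

Overexposed by 3 stops → need 3 stops darker.
ISO: 1600 → 800 → 400 → 200.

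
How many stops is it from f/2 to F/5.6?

f/2 → f/2.8 → f/4 → f/5.6 — count the steps: 3 stops.

3 stops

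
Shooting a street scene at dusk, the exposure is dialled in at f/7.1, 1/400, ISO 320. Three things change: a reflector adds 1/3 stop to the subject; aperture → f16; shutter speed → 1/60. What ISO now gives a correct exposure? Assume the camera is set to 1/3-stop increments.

ISO 200

Scene light: 1/3 stop brighter.
Aperture: f/7.1 → f/8 → f/9 → f/10 → f/11 → f/13 → f/14 → f/16 — 2 1/3 stops stopped down (darker).
Shutter speed: 1/400 → 1/320 → 1/250 → 1/200 → 1/160 → 1/125 → 1/100 → 1/80 → 1/60 — 2 2/3 stops longer (brighter).
Net so far: 2/3 stop brighter. ISO: 320 → 250 → 200.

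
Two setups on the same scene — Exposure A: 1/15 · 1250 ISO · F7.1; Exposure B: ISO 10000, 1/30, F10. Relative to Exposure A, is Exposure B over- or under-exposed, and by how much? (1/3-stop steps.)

1 stop brighter

Aperture: f/7.1 → f/8 → f/9 → f/10 — 1 stop smaller aperture (darker).
Shutter speed: 1/15 → 1/20 → 1/25 → 1/30 — 1 stop shorter (darker).
ISO: 1250 → 1600 → 2000 → 2500 → 3200 → 4000 → 5000 → 6400 → 8000 → 10000 — 3 stops raised (brighter).
Net: −1 −1 +3 = +1 stop.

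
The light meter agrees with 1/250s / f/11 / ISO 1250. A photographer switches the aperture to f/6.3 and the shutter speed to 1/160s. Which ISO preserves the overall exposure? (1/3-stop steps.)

ISO 250

Aperture: f/11 → f/10 → f/9 → f/8 → f/7.1 → f/6.3 — 1 2/3 stops opened up (brighter).
Shutter speed: 1/250 → 1/200 → 1/160 — 2/3 stop longer (brighter).
Net change so far: 2 1/3 stops brighter. Offset with the ISO: 1250 → 1000 → 800 → 640 → 500 → 400 → 320 → 250.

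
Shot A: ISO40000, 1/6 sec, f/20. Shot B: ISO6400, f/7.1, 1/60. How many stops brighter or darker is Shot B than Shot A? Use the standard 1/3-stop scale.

Aperture: f/20 → f/18 → f/16 → f/14 → f/13 → f/11 → f/10 → f/9 → f/8 → f/7.1 — 3 stops larger aperture (brighter).
Shutter speed: 1/6 → 1/8 → 1/10 → 1/13 → 1/15 → 1/20 → 1/25 → 1/30 → 1/40 → 1/50 → 1/60 — 3 1/3 stops faster (darker).
ISO: 40000 → 32000 → 25600 → 20000 → 16000 → 12800 → 10000 → 8000 → 6400 — 2 2/3 stops lower (darker).
Net: +3 −3 1/3 −2 2/3 = −3 stops.

3 stops darker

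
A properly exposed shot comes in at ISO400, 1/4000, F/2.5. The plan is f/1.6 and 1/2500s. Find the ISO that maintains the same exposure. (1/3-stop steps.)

ISO 100

Aperture: f/2.5 → f/2.2 → f/2 → f/1.8 → f/1.6 — 1 1/3 stops wider (brighter).
Shutter speed: 1/4000 → 1/3200 → 1/2500 — 2/3 stop slower (brighter).
Net change so far: 2 stops brighter. Offset with the ISO: 400 → 320 → 250 → 200 → 160 → 125 → 100.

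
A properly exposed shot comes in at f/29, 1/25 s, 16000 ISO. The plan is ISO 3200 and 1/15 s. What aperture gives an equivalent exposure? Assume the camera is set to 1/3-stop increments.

ISO: 16000 → 12800 → 10000 → 8000 → 6400 → 5000 → 4000 → 3200 — 2 1/3 stops dropped (darker).
Shutter speed: 1/25 → 1/20 → 1/15 — 2/3 stop slower (brighter).
Net change so far: 1 2/3 stops darker. Offset with the aperture: f/29 → f/25 → f/22 → f/20 → f/18 → f/16.

f/16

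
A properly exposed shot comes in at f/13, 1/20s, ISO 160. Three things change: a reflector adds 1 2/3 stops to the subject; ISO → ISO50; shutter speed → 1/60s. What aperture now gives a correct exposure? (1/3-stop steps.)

Scene light: 1 2/3 stops brighter.
ISO: 160 → 125 → 100 → 80 → 64 → 50 — 1 2/3 stops lower (darker).
Shutter speed: 1/20 → 1/25 → 1/30 → 1/40 → 1/50 → 1/60 — 1 2/3 stops faster (darker).
Net so far: 1 2/3 stops darker. Aperture: f/13 → f/11 → f/10 → f/9 → f/8 → f/7.1.

f/7.1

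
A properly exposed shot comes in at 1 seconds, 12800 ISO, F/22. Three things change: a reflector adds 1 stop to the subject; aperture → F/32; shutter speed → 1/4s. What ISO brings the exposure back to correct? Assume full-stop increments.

ISO 51200

Scene light: 1 stop brighter.
Aperture: f/22 → f/32 — 1 stop stopped down (darker).
Shutter speed: 1 → 1/2 → 1/4 — 2 stops shorter (darker).
Net so far: 2 stops darker. ISO: 12800 → 25600 → 51200.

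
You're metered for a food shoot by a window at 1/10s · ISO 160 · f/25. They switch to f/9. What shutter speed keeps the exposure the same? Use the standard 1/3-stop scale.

Aperture: f/25 → f/22 → f/20 → f/18 → f/16 → f/14 → f/13 → f/11 → f/10 → f/9 — 3 stops larger aperture (brighter).
Need 3 stops darker from the shutter speed: 1/10 → 1/13 → 1/15 → 1/20 → 1/25 → 1/30 → 1/40 → 1/50 → 1/60 → 1/80.

1/80s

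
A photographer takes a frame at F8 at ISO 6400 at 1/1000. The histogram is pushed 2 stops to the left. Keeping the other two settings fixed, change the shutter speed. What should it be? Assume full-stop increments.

1/250s

Underexposed by 2 stops → need 2 stops brighter.
Shutter speed: 1/1000 → 1/500 → 1/250.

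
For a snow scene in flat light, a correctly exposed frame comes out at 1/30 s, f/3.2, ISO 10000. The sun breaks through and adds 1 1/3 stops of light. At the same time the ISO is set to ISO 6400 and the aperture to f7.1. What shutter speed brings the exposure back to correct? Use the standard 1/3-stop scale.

1/10s

Scene light: 1 1/3 stops brighter.
ISO: 10000 → 8000 → 6400 — 2/3 stop lower (darker).
Aperture: f/3.2 → f/3.5 → f/4 → f/4.5 → f/5 → f/5.6 → f/6.3 → f/7.1 — 2 1/3 stops narrower (darker).
Net so far: 1 2/3 stops darker. Shutter speed: 1/30 → 1/25 → 1/20 → 1/15 → 1/13 → 1/10.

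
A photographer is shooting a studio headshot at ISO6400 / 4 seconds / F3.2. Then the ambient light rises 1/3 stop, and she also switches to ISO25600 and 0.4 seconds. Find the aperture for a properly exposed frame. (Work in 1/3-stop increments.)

f/2.2

Scene light: 1/3 stop brighter.
ISO: 6400 → 8000 → 10000 → 12800 → 16000 → 20000 → 25600 — 2 stops raised (brighter).
Shutter speed: 4 → 3.2 → 2.5 → 2 → 1.6 → 1.3 → 1 → 0.8 → 0.6 → 0.5 → 0.4 — 3 1/3 stops faster (darker).
Net so far: 1 stop darker. Aperture: f/3.2 → f/2.8 → f/2.5 → f/2.2.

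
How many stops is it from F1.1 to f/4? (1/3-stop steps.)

f/1.1 → f/1.2 → f/1.4 → f/1.6 → f/1.8 → f/2 → f/2.2 → f/2.5 → f/2.8 → f/3.2 → f/3.5 → f/4 — count the steps: 11 third-stops = 3 2/3 stops.

3 2/3 stops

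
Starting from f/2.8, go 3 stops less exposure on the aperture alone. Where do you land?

f/8

Aperture: f/2.8 → f/4 → f/5.6 → f/8 — 3 stops smaller aperture (darker).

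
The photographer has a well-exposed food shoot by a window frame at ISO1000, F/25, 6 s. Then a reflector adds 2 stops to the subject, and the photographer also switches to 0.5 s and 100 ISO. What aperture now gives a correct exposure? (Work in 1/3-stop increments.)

f/4.5

Scene light: 2 stops brighter.
Shutter speed: 6 → 5 → 4 → 3.2 → 2.5 → 2 → 1.6 → 1.3 → 1 → 0.8 → 0.6 → 0.5 — 3 2/3 stops faster (darker).
ISO: 1000 → 800 → 640 → 500 → 400 → 320 → 250 → 200 → 160 → 125 → 100 — 3 1/3 stops dropped (darker).
Net so far: 5 stops darker. Aperture: f/25 → f/22 → f/20 → f/18 → f/16 → f/14 → f/13 → f/11 → f/10 → f/9 → f/8 → f/7.1 → f/6.3 → f/5.6 → f/5 → f/4.5.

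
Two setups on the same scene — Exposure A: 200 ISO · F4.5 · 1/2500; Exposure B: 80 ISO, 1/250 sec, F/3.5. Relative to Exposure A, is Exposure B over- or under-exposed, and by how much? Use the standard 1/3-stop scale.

Aperture: f/4.5 → f/4 → f/3.5 — 2/3 stop opened up (brighter).
Shutter speed: 1/2500 → 1/2000 → 1/1600 → 1/1250 → 1/1000 → 1/800 → 1/640 → 1/500 → 1/400 → 1/320 → 1/250 — 3 1/3 stops slower (brighter).
ISO: 200 → 160 → 125 → 100 → 80 — 1 1/3 stops lower (darker).
Net: +2/3 +3 1/3 −1 1/3 = +2 2/3 stops.

2 2/3 stops brighter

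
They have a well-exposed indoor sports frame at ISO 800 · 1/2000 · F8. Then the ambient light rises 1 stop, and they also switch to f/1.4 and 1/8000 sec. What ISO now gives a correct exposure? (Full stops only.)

ISO 50

Scene light: 1 stop brighter.
Aperture: f/8 → f/5.6 → f/4 → f/2.8 → f/2 → f/1.4 — 5 stops wider (brighter).
Shutter speed: 1/2000 → 1/4000 → 1/8000 — 2 stops shorter (darker).
Net so far: 4 stops brighter. ISO: 800 → 400 → 200 → 100 → 50.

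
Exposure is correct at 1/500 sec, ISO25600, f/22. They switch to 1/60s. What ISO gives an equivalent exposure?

ISO 3200

Shutter speed: 1/500 → 1/250 → 1/125 → 1/60 — 3 stops slower (brighter).
Need 3 stops darker from the ISO: 25600 → 12800 → 6400 → 3200.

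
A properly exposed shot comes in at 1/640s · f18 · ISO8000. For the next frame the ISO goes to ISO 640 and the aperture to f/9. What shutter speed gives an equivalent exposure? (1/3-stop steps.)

ISO: 8000 → 6400 → 5000 → 4000 → 3200 → 2500 → 2000 → 1600 → 1250 → 1000 → 800 → 640 — 3 2/3 stops lower (darker).
Aperture: f/18 → f/16 → f/14 → f/13 → f/11 → f/10 → f/9 — 2 stops larger aperture (brighter).
Net change so far: 1 2/3 stops darker. Offset with the shutter speed: 1/640 → 1/500 → 1/400 → 1/320 → 1/250 → 1/200.

1/200s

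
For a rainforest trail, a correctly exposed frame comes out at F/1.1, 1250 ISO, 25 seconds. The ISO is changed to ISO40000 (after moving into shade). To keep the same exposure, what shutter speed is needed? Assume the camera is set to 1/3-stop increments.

0.8 s

ISO: 1250 → 1600 → 2000 → 2500 → 3200 → 4000 → 5000 → 6400 → 8000 → 10000 → 12800 → 16000 → 20000 → 25600 → 32000 → 40000 — 5 stops higher (brighter).
Need 5 stops darker from the shutter speed: 25 → 20 → 15 → 13 → 10 → 8 → 6 → 5 → 4 → 3.2 → 2.5 → 2 → 1.6 → 1.3 → 1 → 0.8.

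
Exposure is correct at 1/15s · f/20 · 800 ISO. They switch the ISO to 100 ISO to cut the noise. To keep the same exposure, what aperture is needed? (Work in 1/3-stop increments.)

ISO: 800 → 640 → 500 → 400 → 320 → 250 → 200 → 160 → 125 → 100 — 3 stops lower (darker).
Need 3 stops brighter from the aperture: f/20 → f/18 → f/16 → f/14 → f/13 → f/11 → f/10 → f/9 → f/8 → f/7.1.

f/7.1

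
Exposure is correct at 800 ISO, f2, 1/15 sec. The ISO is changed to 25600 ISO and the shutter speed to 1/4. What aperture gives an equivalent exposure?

f/22

ISO: 800 → 1600 → 3200 → 6400 → 12800 → 25600 — 5 stops higher (brighter).
Shutter speed: 1/15 → 1/8 → 1/4 — 2 stops slower (brighter).
Net change so far: 7 stops brighter. Offset with the aperture: f/2 → f/2.8 → f/4 → f/5.6 → f/8 → f/11 → f/16 → f/22.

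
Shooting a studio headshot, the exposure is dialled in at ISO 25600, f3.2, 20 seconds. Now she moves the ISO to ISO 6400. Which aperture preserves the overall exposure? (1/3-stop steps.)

f/1.6

ISO: 25600 → 20000 → 16000 → 12800 → 10000 → 8000 → 6400 — 2 stops dropped (darker).
Need 2 stops brighter from the aperture: f/3.2 → f/2.8 → f/2.5 → f/2.2 → f/2 → f/1.8 → f/1.6.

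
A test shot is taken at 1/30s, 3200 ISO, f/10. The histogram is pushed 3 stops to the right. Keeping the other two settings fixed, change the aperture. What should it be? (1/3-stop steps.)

Overexposed by 3 stops → need 3 stops darker.
Aperture: f/10 → f/11 → f/13 → f/14 → f/16 → f/18 → f/20 → f/22 → f/25 → f/29.

f/29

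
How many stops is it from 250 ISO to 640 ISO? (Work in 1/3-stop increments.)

1 1/3 stops

250 → 320 → 400 → 500 → 640 — count the steps: 4 third-stops = 1 1/3 stops.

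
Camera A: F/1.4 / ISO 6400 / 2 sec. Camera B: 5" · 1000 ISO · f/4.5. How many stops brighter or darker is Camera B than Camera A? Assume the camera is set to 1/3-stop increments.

Aperture: f/1.4 → f/1.6 → f/1.8 → f/2 → f/2.2 → f/2.5 → f/2.8 → f/3.2 → f/3.5 → f/4 → f/4.5 — 3 1/3 stops smaller aperture (darker).
Shutter speed: 2 → 2.5 → 3.2 → 4 → 5 — 1 1/3 stops longer (brighter).
ISO: 6400 → 5000 → 4000 → 3200 → 2500 → 2000 → 1600 → 1250 → 1000 — 2 2/3 stops dropped (darker).
Net: −3 1/3 +1 1/3 −2 2/3 = −4 2/3 stops.

4 2/3 stops darker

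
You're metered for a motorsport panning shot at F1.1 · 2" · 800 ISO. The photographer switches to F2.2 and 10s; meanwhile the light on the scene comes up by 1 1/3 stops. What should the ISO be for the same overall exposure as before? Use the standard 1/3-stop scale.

Scene light: 1 1/3 stops brighter.
Aperture: f/1.1 → f/1.2 → f/1.4 → f/1.6 → f/1.8 → f/2 → f/2.2 — 2 stops smaller aperture (darker).
Shutter speed: 2 → 2.5 → 3.2 → 4 → 5 → 6 → 8 → 10 — 2 1/3 stops slower (brighter).
Net so far: 1 2/3 stops brighter. ISO: 800 → 640 → 500 → 400 → 320 → 250.

ISO 250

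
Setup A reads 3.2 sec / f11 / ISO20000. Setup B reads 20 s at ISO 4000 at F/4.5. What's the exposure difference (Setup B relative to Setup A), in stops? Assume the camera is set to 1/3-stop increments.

Aperture: f/11 → f/10 → f/9 → f/8 → f/7.1 → f/6.3 → f/5.6 → f/5 → f/4.5 — 2 2/3 stops wider (brighter).
Shutter speed: 3.2 → 4 → 5 → 6 → 8 → 10 → 13 → 15 → 20 — 2 2/3 stops slower (brighter).
ISO: 20000 → 16000 → 12800 → 10000 → 8000 → 6400 → 5000 → 4000 — 2 1/3 stops dropped (darker).
Net: +2 2/3 +2 2/3 −2 1/3 = +3 stops.

3 stops brighter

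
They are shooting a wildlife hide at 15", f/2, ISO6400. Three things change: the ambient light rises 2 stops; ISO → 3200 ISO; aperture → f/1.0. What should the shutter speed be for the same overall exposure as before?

2 s

Scene light: 2 stops brighter.
ISO: 6400 → 3200 — 1 stop dropped (darker).
Aperture: f/2 → f/1.4 → f/1.0 — 2 stops opened up (brighter).
Net so far: 3 stops brighter. Shutter speed: 15 → 8 → 4 → 2.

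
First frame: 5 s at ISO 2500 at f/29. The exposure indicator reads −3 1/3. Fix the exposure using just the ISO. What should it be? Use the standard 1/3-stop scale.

ISO 25600

Underexposed by 3 1/3 stops → need 3 1/3 stops brighter.
ISO: 2500 → 3200 → 4000 → 5000 → 6400 → 8000 → 10000 → 12800 → 16000 → 20000 → 25600.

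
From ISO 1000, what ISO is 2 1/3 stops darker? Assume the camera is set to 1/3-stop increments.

ISO: 1000 → 800 → 640 → 500 → 400 → 320 → 250 → 200 — 2 1/3 stops dropped (darker).

ISO 200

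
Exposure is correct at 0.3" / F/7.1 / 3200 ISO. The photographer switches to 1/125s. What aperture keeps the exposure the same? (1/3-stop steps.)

Shutter speed: 0.3 → 1/4 → 1/5 → 1/6 → 1/8 → 1/10 → 1/13 → 1/15 → 1/20 → 1/25 → 1/30 → 1/40 → 1/50 → 1/60 → 1/80 → 1/100 → 1/125 — 5 1/3 stops shorter (darker).
Need 5 1/3 stops brighter from the aperture: f/7.1 → f/6.3 → f/5.6 → f/5 → f/4.5 → f/4 → f/3.5 → f/3.2 → f/2.8 → f/2.5 → f/2.2 → f/2 → f/1.8 → f/1.6 → f/1.4 → f/1.2 → f/1.1.

f/1.1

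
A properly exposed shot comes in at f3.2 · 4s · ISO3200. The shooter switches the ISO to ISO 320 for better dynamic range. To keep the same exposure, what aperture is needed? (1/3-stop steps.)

f/1.0

ISO: 3200 → 2500 → 2000 → 1600 → 1250 → 1000 → 800 → 640 → 500 → 400 → 320 — 3 1/3 stops dropped (darker).
Need 3 1/3 stops brighter from the aperture: f/3.2 → f/2.8 → f/2.5 → f/2.2 → f/2 → f/1.8 → f/1.6 → f/1.4 → f/1.2 → f/1.1 → f/1.0.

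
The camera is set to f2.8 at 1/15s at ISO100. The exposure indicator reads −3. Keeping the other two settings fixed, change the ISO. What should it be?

ISO 800

Underexposed by 3 stops → need 3 stops brighter.
ISO: 100 → 200 → 400 → 800.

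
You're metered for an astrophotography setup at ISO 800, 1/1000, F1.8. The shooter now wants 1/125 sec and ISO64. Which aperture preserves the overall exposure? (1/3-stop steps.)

f/1.4

Shutter speed: 1/1000 → 1/800 → 1/640 → 1/500 → 1/400 → 1/320 → 1/250 → 1/200 → 1/160 → 1/125 — 3 stops slower (brighter).
ISO: 800 → 640 → 500 → 400 → 320 → 250 → 200 → 160 → 125 → 100 → 80 → 64 — 3 2/3 stops dropped (darker).
Net change so far: 2/3 stop darker. Offset with the aperture: f/1.8 → f/1.6 → f/1.4.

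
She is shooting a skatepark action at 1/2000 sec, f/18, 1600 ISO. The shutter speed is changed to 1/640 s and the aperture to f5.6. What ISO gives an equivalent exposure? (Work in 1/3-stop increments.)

Shutter speed: 1/2000 → 1/1600 → 1/1250 → 1/1000 → 1/800 → 1/640 — 1 2/3 stops slower (brighter).
Aperture: f/18 → f/16 → f/14 → f/13 → f/11 → f/10 → f/9 → f/8 → f/7.1 → f/6.3 → f/5.6 — 3 1/3 stops larger aperture (brighter).
Net change so far: 5 stops brighter. Offset with the ISO: 1600 → 1250 → 1000 → 800 → 640 → 500 → 400 → 320 → 250 → 200 → 160 → 125 → 100 → 80 → 64 → 50.

ISO 50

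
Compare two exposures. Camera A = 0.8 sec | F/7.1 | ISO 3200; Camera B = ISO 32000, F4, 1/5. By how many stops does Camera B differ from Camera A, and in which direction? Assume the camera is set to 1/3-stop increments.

3 stops brighter

Aperture: f/7.1 → f/6.3 → f/5.6 → f/5 → f/4.5 → f/4 — 1 2/3 stops opened up (brighter).
Shutter speed: 0.8 → 0.6 → 0.5 → 0.4 → 0.3 → 1/4 → 1/5 — 2 stops shorter (darker).
ISO: 3200 → 4000 → 5000 → 6400 → 8000 → 10000 → 12800 → 16000 → 20000 → 25600 → 32000 — 3 1/3 stops higher (brighter).
Net: +1 2/3 −2 +3 1/3 = +3 stops.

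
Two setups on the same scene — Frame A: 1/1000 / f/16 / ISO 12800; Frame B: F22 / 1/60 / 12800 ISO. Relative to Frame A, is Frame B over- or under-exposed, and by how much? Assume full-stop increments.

Aperture: f/16 → f/22 — 1 stop stopped down (darker).
Shutter speed: 1/1000 → 1/500 → 1/250 → 1/125 → 1/60 — 4 stops longer (brighter).
ISO: unchanged.
Net: −1 +4 = +3 stops.

3 stops brighter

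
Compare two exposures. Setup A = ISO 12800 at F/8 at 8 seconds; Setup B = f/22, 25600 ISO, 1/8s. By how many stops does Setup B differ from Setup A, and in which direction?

8 stops darker

Aperture: f/8 → f/11 → f/16 → f/22 — 3 stops smaller aperture (darker).
Shutter speed: 8 → 4 → 2 → 1 → 1/2 → 1/4 → 1/8 — 6 stops shorter (darker).
ISO: 12800 → 25600 — 1 stop higher (brighter).
Net: −3 −6 +1 = −8 stops.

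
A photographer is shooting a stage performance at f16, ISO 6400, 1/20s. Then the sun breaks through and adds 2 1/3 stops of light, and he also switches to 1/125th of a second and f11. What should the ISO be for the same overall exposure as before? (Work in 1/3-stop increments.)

ISO 4000

Scene light: 2 1/3 stops brighter.
Shutter speed: 1/20 → 1/25 → 1/30 → 1/40 → 1/50 → 1/60 → 1/80 → 1/100 → 1/125 — 2 2/3 stops faster (darker).
Aperture: f/16 → f/14 → f/13 → f/11 — 1 stop opened up (brighter).
Net so far: 2/3 stop brighter. ISO: 6400 → 5000 → 4000.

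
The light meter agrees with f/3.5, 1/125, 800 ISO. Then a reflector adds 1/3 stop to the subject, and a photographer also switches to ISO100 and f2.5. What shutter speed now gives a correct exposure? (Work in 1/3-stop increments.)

Scene light: 1/3 stop brighter.
ISO: 800 → 640 → 500 → 400 → 320 → 250 → 200 → 160 → 125 → 100 — 3 stops dropped (darker).
Aperture: f/3.5 → f/3.2 → f/2.8 → f/2.5 — 1 stop opened up (brighter).
Net so far: 1 2/3 stops darker. Shutter speed: 1/125 → 1/100 → 1/80 → 1/60 → 1/50 → 1/40.

1/40s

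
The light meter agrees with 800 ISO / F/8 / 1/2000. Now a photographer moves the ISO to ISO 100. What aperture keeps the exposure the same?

f/2.8

ISO: 800 → 400 → 200 → 100 — 3 stops dropped (darker).
Need 3 stops brighter from the aperture: f/8 → f/5.6 → f/4 → f/2.8.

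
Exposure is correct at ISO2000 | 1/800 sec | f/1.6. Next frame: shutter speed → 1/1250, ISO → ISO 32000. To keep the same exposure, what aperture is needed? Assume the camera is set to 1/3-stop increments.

Shutter speed: 1/800 → 1/1000 → 1/1250 — 2/3 stop faster (darker).
ISO: 2000 → 2500 → 3200 → 4000 → 5000 → 6400 → 8000 → 10000 → 12800 → 16000 → 20000 → 25600 → 32000 — 4 stops raised (brighter).
Net change so far: 3 1/3 stops brighter. Offset with the aperture: f/1.6 → f/1.8 → f/2 → f/2.2 → f/2.5 → f/2.8 → f/3.2 → f/3.5 → f/4 → f/4.5 → f/5.

f/5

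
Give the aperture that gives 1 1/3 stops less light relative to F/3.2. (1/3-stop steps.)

f/5

Aperture: f/3.2 → f/3.5 → f/4 → f/4.5 → f/5 — 1 1/3 stops narrower (darker).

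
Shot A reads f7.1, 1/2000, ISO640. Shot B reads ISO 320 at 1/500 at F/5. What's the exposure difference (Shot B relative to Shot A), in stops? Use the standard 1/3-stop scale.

Aperture: f/7.1 → f/6.3 → f/5.6 → f/5 — 1 stop opened up (brighter).
Shutter speed: 1/2000 → 1/1600 → 1/1250 → 1/1000 → 1/800 → 1/640 → 1/500 — 2 stops slower (brighter).
ISO: 640 → 500 → 400 → 320 — 1 stop dropped (darker).
Net: +1 +2 −1 = +2 stops.

2 stops brighter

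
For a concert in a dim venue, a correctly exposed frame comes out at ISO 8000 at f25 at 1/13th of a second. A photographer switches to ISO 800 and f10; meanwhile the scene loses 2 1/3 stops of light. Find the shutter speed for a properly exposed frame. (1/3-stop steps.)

Scene light: 2 1/3 stops darker.
ISO: 8000 → 6400 → 5000 → 4000 → 3200 → 2500 → 2000 → 1600 → 1250 → 1000 → 800 — 3 1/3 stops lower (darker).
Aperture: f/25 → f/22 → f/20 → f/18 → f/16 → f/14 → f/13 → f/11 → f/10 — 2 2/3 stops opened up (brighter).
Net so far: 3 stops darker. Shutter speed: 1/13 → 1/10 → 1/8 → 1/6 → 1/5 → 1/4 → 0.3 → 0.4 → 0.5 → 0.6.

0.6 s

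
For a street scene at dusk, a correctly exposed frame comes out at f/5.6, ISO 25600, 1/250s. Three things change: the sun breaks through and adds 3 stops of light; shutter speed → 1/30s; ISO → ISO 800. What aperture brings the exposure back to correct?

f/8

Scene light: 3 stops brighter.
Shutter speed: 1/250 → 1/125 → 1/60 → 1/30 — 3 stops slower (brighter).
ISO: 25600 → 12800 → 6400 → 3200 → 1600 → 800 — 5 stops dropped (darker).
Net so far: 1 stop brighter. Aperture: f/5.6 → f/8.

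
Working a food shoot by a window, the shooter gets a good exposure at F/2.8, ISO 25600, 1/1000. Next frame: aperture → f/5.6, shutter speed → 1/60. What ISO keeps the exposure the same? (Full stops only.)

Aperture: f/2.8 → f/4 → f/5.6 — 2 stops stopped down (darker).
Shutter speed: 1/1000 → 1/500 → 1/250 → 1/125 → 1/60 — 4 stops slower (brighter).
Net change so far: 2 stops brighter. Offset with the ISO: 25600 → 12800 → 6400.

ISO 6400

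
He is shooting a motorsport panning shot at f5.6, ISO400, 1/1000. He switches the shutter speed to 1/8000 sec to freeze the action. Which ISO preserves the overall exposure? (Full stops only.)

Shutter speed: 1/1000 → 1/2000 → 1/4000 → 1/8000 — 3 stops faster (darker).
Need 3 stops brighter from the ISO: 400 → 800 → 1600 → 3200.

ISO 3200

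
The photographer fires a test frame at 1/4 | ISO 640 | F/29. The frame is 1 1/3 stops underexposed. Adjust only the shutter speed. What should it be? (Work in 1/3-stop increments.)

0.6 s

Underexposed by 1 1/3 stops → need 1 1/3 stops brighter.
Shutter speed: 1/4 → 0.3 → 0.4 → 0.5 → 0.6.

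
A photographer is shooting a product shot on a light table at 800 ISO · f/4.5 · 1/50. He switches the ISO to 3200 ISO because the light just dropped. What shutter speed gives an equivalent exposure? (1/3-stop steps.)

ISO: 800 → 1000 → 1250 → 1600 → 2000 → 2500 → 3200 — 2 stops raised (brighter).
Need 2 stops darker from the shutter speed: 1/50 → 1/60 → 1/80 → 1/100 → 1/125 → 1/160 → 1/200.

1/200s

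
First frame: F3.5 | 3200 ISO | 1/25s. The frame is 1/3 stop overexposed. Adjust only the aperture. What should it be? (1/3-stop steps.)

f/4

Overexposed by 1/3 stop → need 1/3 stop darker.
Aperture: f/3.5 → f/4.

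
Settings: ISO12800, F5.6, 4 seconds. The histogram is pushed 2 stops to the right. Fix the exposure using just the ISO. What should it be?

Overexposed by 2 stops → need 2 stops darker.
ISO: 12800 → 6400 → 3200.

ISO 3200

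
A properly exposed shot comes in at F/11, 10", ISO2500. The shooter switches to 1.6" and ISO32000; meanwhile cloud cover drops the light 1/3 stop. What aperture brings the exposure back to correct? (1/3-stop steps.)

Scene light: 1/3 stop darker.
Shutter speed: 10 → 8 → 6 → 5 → 4 → 3.2 → 2.5 → 2 → 1.6 — 2 2/3 stops shorter (darker).
ISO: 2500 → 3200 → 4000 → 5000 → 6400 → 8000 → 10000 → 12800 → 16000 → 20000 → 25600 → 32000 — 3 2/3 stops higher (brighter).
Net so far: 2/3 stop brighter. Aperture: f/11 → f/13 → f/14.

f/14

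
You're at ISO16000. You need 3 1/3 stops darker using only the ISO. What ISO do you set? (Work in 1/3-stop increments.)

ISO: 16000 → 12800 → 10000 → 8000 → 6400 → 5000 → 4000 → 3200 → 2500 → 2000 → 1600 — 3 1/3 stops dropped (darker).

ISO 1600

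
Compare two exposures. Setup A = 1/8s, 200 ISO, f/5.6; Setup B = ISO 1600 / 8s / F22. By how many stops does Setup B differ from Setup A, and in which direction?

Aperture: f/5.6 → f/8 → f/11 → f/16 → f/22 — 4 stops stopped down (darker).
Shutter speed: 1/8 → 1/4 → 1/2 → 1 → 2 → 4 → 8 — 6 stops longer (brighter).
ISO: 200 → 400 → 800 → 1600 — 3 stops higher (brighter).
Net: −4 +6 +3 = +5 stops.

5 stops brighter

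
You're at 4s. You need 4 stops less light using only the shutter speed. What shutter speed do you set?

1/4s

Shutter speed: 4 → 2 → 1 → 1/2 → 1/4 — 4 stops shorter (darker).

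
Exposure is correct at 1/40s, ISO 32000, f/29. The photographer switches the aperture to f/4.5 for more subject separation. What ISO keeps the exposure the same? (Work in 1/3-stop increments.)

Aperture: f/29 → f/25 → f/22 → f/20 → f/18 → f/16 → f/14 → f/13 → f/11 → f/10 → f/9 → f/8 → f/7.1 → f/6.3 → f/5.6 → f/5 → f/4.5 — 5 1/3 stops larger aperture (brighter).
Need 5 1/3 stops darker from the ISO: 32000 → 25600 → 20000 → 16000 → 12800 → 10000 → 8000 → 6400 → 5000 → 4000 → 3200 → 2500 → 2000 → 1600 → 1250 → 1000 → 800.

ISO 800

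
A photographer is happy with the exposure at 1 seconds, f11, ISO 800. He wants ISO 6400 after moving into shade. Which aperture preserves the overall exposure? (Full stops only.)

ISO: 800 → 1600 → 3200 → 6400 — 3 stops higher (brighter).
Need 3 stops darker from the aperture: f/11 → f/16 → f/22 → f/32.

f/32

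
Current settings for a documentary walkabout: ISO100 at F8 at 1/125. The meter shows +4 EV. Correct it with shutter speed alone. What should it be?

Overexposed by 4 stops → need 4 stops darker.
Shutter speed: 1/125 → 1/250 → 1/500 → 1/1000 → 1/2000.

1/2000s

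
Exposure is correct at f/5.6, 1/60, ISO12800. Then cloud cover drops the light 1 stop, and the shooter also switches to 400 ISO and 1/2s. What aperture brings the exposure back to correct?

f/4

Scene light: 1 stop darker.
ISO: 12800 → 6400 → 3200 → 1600 → 800 → 400 — 5 stops dropped (darker).
Shutter speed: 1/60 → 1/30 → 1/15 → 1/8 → 1/4 → 1/2 — 5 stops slower (brighter).
Net so far: 1 stop darker. Aperture: f/5.6 → f/4.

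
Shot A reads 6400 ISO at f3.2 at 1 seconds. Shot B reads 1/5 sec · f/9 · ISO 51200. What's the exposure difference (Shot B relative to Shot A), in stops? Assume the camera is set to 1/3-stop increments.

2 1/3 stops darker

Aperture: f/3.2 → f/3.5 → f/4 → f/4.5 → f/5 → f/5.6 → f/6.3 → f/7.1 → f/8 → f/9 — 3 stops smaller aperture (darker).
Shutter speed: 1 → 0.8 → 0.6 → 0.5 → 0.4 → 0.3 → 1/4 → 1/5 — 2 1/3 stops shorter (darker).
ISO: 6400 → 8000 → 10000 → 12800 → 16000 → 20000 → 25600 → 32000 → 40000 → 51200 — 3 stops higher (brighter).
Net: −3 −2 1/3 +3 = −2 1/3 stops.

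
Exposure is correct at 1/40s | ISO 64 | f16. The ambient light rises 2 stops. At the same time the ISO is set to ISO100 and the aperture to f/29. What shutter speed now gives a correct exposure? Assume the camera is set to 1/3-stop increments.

1/80s

Scene light: 2 stops brighter.
ISO: 64 → 80 → 100 — 2/3 stop raised (brighter).
Aperture: f/16 → f/18 → f/20 → f/22 → f/25 → f/29 — 1 2/3 stops narrower (darker).
Net so far: 1 stop brighter. Shutter speed: 1/40 → 1/50 → 1/60 → 1/80.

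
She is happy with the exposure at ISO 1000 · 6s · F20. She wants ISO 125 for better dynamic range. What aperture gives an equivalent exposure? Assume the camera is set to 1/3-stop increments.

ISO: 1000 → 800 → 640 → 500 → 400 → 320 → 250 → 200 → 160 → 125 — 3 stops lower (darker).
Need 3 stops brighter from the aperture: f/20 → f/18 → f/16 → f/14 → f/13 → f/11 → f/10 → f/9 → f/8 → f/7.1.

f/7.1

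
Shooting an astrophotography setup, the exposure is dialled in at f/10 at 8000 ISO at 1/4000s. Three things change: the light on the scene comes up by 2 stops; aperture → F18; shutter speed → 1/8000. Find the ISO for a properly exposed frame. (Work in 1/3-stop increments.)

ISO 12800

Scene light: 2 stops brighter.
Aperture: f/10 → f/11 → f/13 → f/14 → f/16 → f/18 — 1 2/3 stops smaller aperture (darker).
Shutter speed: 1/4000 → 1/5000 → 1/6400 → 1/8000 — 1 stop faster (darker).
Net so far: 2/3 stop darker. ISO: 8000 → 10000 → 12800.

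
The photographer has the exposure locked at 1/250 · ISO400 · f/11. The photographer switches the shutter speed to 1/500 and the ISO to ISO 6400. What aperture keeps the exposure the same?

f/32

Shutter speed: 1/250 → 1/500 — 1 stop shorter (darker).
ISO: 400 → 800 → 1600 → 3200 → 6400 — 4 stops higher (brighter).
Net change so far: 3 stops brighter. Offset with the aperture: f/11 → f/16 → f/22 → f/32.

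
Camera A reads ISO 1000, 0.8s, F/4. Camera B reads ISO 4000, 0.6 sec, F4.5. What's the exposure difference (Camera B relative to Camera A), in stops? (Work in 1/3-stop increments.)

1 1/3 stops brighter

Aperture: f/4 → f/4.5 — 1/3 stop smaller aperture (darker).
Shutter speed: 0.8 → 0.6 — 1/3 stop faster (darker).
ISO: 1000 → 1250 → 1600 → 2000 → 2500 → 3200 → 4000 — 2 stops raised (brighter).
Net: −1/3 −1/3 +2 = +1 1/3 stops.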